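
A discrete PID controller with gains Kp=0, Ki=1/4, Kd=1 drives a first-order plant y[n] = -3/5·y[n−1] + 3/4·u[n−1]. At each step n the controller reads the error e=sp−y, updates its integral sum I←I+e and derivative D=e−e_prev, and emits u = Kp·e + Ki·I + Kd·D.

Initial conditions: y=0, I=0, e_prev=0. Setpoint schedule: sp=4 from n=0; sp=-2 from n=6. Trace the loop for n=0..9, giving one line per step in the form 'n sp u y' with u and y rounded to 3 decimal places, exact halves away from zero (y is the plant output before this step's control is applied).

0 4 5.000 0.000
1 4 -2.688 3.750
2 4 11.145 -4.266
3 4 -13.784 10.918
4 4 34.428 -16.889
5 4 -54.210 35.954
6 -2 105.874 -62.230
7 -2 -194.969 116.744
8 -2 370.590 -216.273
9 -2 -688.833 407.706

(exact arithmetic carried between steps; '≈' marks a value shown rounded to 6 d.p. or computed from one; I and e_prev carry over from the previous line; the table rounds u and y to 3 d.p., halves away from zero)
n=0: y=0, sp=4, e=sp−y=4; I=4, D=e−e_prev=4; u=0·4+1/4·4+1·4=5; next y=-3/5·0+3/4·5=3.75
n=1: y=3.75, sp=4, e=sp−y=0.25; I=4.25, D=e−e_prev=-3.75; u=0·0.25+1/4·4.25+1·(-3.75)=-2.6875; next y=-3/5·3.75+3/4·(-2.6875)=-4.265625
n=2: y=-4.265625, sp=4, e=sp−y=8.265625; I=12.515625, D=e−e_prev=8.015625; u=0·8.265625+1/4·12.515625+1·8.015625≈11.144531; next y=-3/5·(-4.265625)+3/4·11.144531≈10.917773
n=3: y≈10.917773, sp=4, e=sp−y≈-6.917773; I≈5.597852, D=e−e_prev≈-15.183398; u=0·(-6.917773)+1/4·5.597852+1·(-15.183398)≈-13.783936; next y=-3/5·10.917773+3/4·(-13.783936)≈-16.888616
n=4: y≈-16.888616, sp=4, e=sp−y≈20.888616; I≈26.486467, D=e−e_prev≈27.806389; u=0·20.888616+1/4·26.486467+1·27.806389≈34.428006; next y=-3/5·(-16.888616)+3/4·34.428006≈35.954174
n=5: y≈35.954174, sp=4, e=sp−y≈-31.954174; I≈-5.467707, D=e−e_prev≈-52.842790; u=0·(-31.954174)+1/4·(-5.467707)+1·(-52.842790)≈-54.209716; next y=-3/5·35.954174+3/4·(-54.209716)≈-62.229792
n=6: y≈-62.229792, sp=-2, e=sp−y≈60.229792; I≈54.762085, D=e−e_prev≈92.183965; u=0·60.229792+1/4·54.762085+1·92.183965≈105.874487; next y=-3/5·(-62.229792)+3/4·105.874487≈116.743740
n=7: y≈116.743740, sp=-2, e=sp−y≈-118.743740; I≈-63.981655, D=e−e_prev≈-178.973532; u=0·(-118.743740)+1/4·(-63.981655)+1·(-178.973532)≈-194.968945; next y=-3/5·116.743740+3/4·(-194.968945)≈-216.272953
n=8: y≈-216.272953, sp=-2, e=sp−y≈214.272953; I≈150.291298, D=e−e_prev≈333.016693; u=0·214.272953+1/4·150.291298+1·333.016693≈370.589517; next y=-3/5·(-216.272953)+3/4·370.589517≈407.705910
n=9: y≈407.705910, sp=-2, e=sp−y≈-409.705910; I≈-259.414612, D=e−e_prev≈-623.978863; u=0·(-409.705910)+1/4·(-259.414612)+1·(-623.978863)≈-688.832516; next y=-3/5·407.705910+3/4·(-688.832516)≈-761.247933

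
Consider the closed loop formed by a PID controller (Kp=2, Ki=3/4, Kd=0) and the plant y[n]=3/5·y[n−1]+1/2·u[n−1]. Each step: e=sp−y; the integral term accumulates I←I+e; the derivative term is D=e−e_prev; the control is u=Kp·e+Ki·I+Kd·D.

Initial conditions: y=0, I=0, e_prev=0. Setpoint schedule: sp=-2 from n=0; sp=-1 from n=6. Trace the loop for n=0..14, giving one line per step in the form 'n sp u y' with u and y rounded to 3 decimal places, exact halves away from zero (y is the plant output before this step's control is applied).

0 -2 -5.500 0.000
1 -2 0.563 -2.750
2 -2 -2.673 -1.369
3 -2 -0.977 -2.158
4 -2 -1.889 -1.783
5 -2 -1.416 -2.014
6 -1 1.076 -1.916
7 -1 -1.824 -0.612
8 -1 -0.280 -1.279
9 -1 -1.093 -0.908
10 -1 -0.658 -1.091
11 -1 -0.885 -0.984
12 -1 -0.762 -1.033
13 -1 -0.826 -1.001
14 -1 -0.791 -1.013

(exact arithmetic carried between steps; '≈' marks a value shown rounded to 6 d.p. or computed from one; I and e_prev carry over from the previous line; the table rounds u and y to 3 d.p., halves away from zero)
n=0: y=0, sp=-2, e=sp−y=-2; I=-2, D=e−e_prev=-2; u=2·(-2)+3/4·(-2)+0·(-2)=-5.5; next y=3/5·0+1/2·(-5.5)=-2.75
n=1: y=-2.75, sp=-2, e=sp−y=0.75; I=-1.25, D=e−e_prev=2.75; u=2·0.75+3/4·(-1.25)+0·2.75=0.5625; next y=3/5·(-2.75)+1/2·0.5625=-1.36875
n=2: y=-1.36875, sp=-2, e=sp−y=-0.63125; I=-1.88125, D=e−e_prev=-1.38125; u=2·(-0.63125)+3/4·(-1.88125)+0·(-1.38125)≈-2.673438; next y=3/5·(-1.36875)+1/2·(-2.673438)≈-2.157969
n=3: y≈-2.157969, sp=-2, e=sp−y≈0.157969; I≈-1.723281, D=e−e_prev≈0.789219; u=2·0.157969+3/4·(-1.723281)+0·0.789219≈-0.976523; next y=3/5·(-2.157969)+1/2·(-0.976523)≈-1.783043
n=4: y≈-1.783043, sp=-2, e=sp−y≈-0.216957; I≈-1.940238, D=e−e_prev≈-0.374926; u=2·(-0.216957)+3/4·(-1.940238)+0·(-0.374926)≈-1.889093; next y=3/5·(-1.783043)+1/2·(-1.889093)≈-2.014372
n=5: y≈-2.014372, sp=-2, e=sp−y≈0.014372; I≈-1.925866, D=e−e_prev≈0.231329; u=2·0.014372+3/4·(-1.925866)+0·0.231329≈-1.415655; next y=3/5·(-2.014372)+1/2·(-1.415655)≈-1.916451
n=6: y≈-1.916451, sp=-1, e=sp−y≈0.916451; I≈-1.009415, D=e−e_prev≈0.902079; u=2·0.916451+3/4·(-1.009415)+0·0.902079≈1.075840; next y=3/5·(-1.916451)+1/2·1.075840≈-0.611950
n=7: y≈-0.611950, sp=-1, e=sp−y≈-0.388050; I≈-1.397465, D=e−e_prev≈-1.304501; u=2·(-0.388050)+3/4·(-1.397465)+0·(-1.304501)≈-1.824198; next y=3/5·(-0.611950)+1/2·(-1.824198)≈-1.279269
n=8: y≈-1.279269, sp=-1, e=sp−y≈0.279269; I≈-1.118196, D=e−e_prev≈0.667319; u=2·0.279269+3/4·(-1.118196)+0·0.667319≈-0.280108; next y=3/5·(-1.279269)+1/2·(-0.280108)≈-0.907616
n=9: y≈-0.907616, sp=-1, e=sp−y≈-0.092384; I≈-1.210580, D=e−e_prev≈-0.371653; u=2·(-0.092384)+3/4·(-1.210580)+0·(-0.371653)≈-1.092704; next y=3/5·(-0.907616)+1/2·(-1.092704)≈-1.090921
n=10: y≈-1.090921, sp=-1, e=sp−y≈0.090921; I≈-1.119659, D=e−e_prev≈0.183306; u=2·0.090921+3/4·(-1.119659)+0·0.183306≈-0.657902; next y=3/5·(-1.090921)+1/2·(-0.657902)≈-0.983504
n=11: y≈-0.983504, sp=-1, e=sp−y≈-0.016496; I≈-1.136155, D=e−e_prev≈-0.107418; u=2·(-0.016496)+3/4·(-1.136155)+0·(-0.107418)≈-0.885109; next y=3/5·(-0.983504)+1/2·(-0.885109)≈-1.032657
n=12: y≈-1.032657, sp=-1, e=sp−y≈0.032657; I≈-1.103498, D=e−e_prev≈0.049153; u=2·0.032657+3/4·(-1.103498)+0·0.049153≈-0.762310; next y=3/5·(-1.032657)+1/2·(-0.762310)≈-1.000749
n=13: y≈-1.000749, sp=-1, e=sp−y≈0.000749; I≈-1.102749, D=e−e_prev≈-0.031908; u=2·0.000749+3/4·(-1.102749)+0·(-0.031908)≈-0.825564; next y=3/5·(-1.000749)+1/2·(-0.825564)≈-1.013231
n=14: y≈-1.013231, sp=-1, e=sp−y≈0.013231; I≈-1.089518, D=e−e_prev≈0.012482; u=2·0.013231+3/4·(-1.089518)+0·0.012482≈-0.790676; next y=3/5·(-1.013231)+1/2·(-0.790676)≈-1.003277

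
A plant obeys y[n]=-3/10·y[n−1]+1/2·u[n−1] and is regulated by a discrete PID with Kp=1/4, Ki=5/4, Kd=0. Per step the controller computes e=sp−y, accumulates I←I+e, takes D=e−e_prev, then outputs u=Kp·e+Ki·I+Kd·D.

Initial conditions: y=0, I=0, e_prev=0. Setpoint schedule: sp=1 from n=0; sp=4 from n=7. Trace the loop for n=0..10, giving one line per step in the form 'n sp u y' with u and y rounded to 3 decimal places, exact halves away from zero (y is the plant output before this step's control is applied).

0 1 1.500 0.000
1 1 1.625 0.750
2 1 2.181 0.588
3 1 2.207 0.914
4 1 2.442 0.829
5 1 2.441 0.972
6 1 2.541 0.929
7 4 7.035 0.992
8 4 7.453 3.220
9 4 9.117 2.760
10 4 9.212 3.731

(exact arithmetic carried between steps; '≈' marks a value shown rounded to 6 d.p. or computed from one; I and e_prev carry over from the previous line; the table rounds u and y to 3 d.p., halves away from zero)
n=0: y=0, sp=1, e=sp−y=1; I=1, D=e−e_prev=1; u=1/4·1+5/4·1+0·1=1.5; next y=-3/10·0+1/2·1.5=0.75
n=1: y=0.75, sp=1, e=sp−y=0.25; I=1.25, D=e−e_prev=-0.75; u=1/4·0.25+5/4·1.25+0·(-0.75)=1.625; next y=-3/10·0.75+1/2·1.625=0.5875
n=2: y=0.5875, sp=1, e=sp−y=0.4125; I=1.6625, D=e−e_prev=0.1625; u=1/4·0.4125+5/4·1.6625+0·0.1625=2.18125; next y=-3/10·0.5875+1/2·2.18125=0.914375
n=3: y=0.914375, sp=1, e=sp−y=0.085625; I=1.748125, D=e−e_prev=-0.326875; u=1/4·0.085625+5/4·1.748125+0·(-0.326875)≈2.206563; next y=-3/10·0.914375+1/2·2.206563≈0.828969
n=4: y≈0.828969, sp=1, e=sp−y≈0.171031; I≈1.919156, D=e−e_prev≈0.085406; u=1/4·0.171031+5/4·1.919156+0·0.085406≈2.441703; next y=-3/10·0.828969+1/2·2.441703≈0.972161
n=5: y≈0.972161, sp=1, e=sp−y≈0.027839; I≈1.946995, D=e−e_prev≈-0.143192; u=1/4·0.027839+5/4·1.946995+0·(-0.143192)≈2.440704; next y=-3/10·0.972161+1/2·2.440704≈0.928704
n=6: y≈0.928704, sp=1, e=sp−y≈0.071296; I≈2.018292, D=e−e_prev≈0.043457; u=1/4·0.071296+5/4·2.018292+0·0.043457≈2.540689; next y=-3/10·0.928704+1/2·2.540689≈0.991733
n=7: y≈0.991733, sp=4, e=sp−y≈3.008267; I≈5.026558, D=e−e_prev≈2.936970; u=1/4·3.008267+5/4·5.026558+0·2.936970≈7.035265; next y=-3/10·0.991733+1/2·7.035265≈3.220112
n=8: y≈3.220112, sp=4, e=sp−y≈0.779888; I≈5.806446, D=e−e_prev≈-2.228379; u=1/4·0.779888+5/4·5.806446+0·(-2.228379)≈7.453029; next y=-3/10·3.220112+1/2·7.453029≈2.760481
n=9: y≈2.760481, sp=4, e=sp−y≈1.239519; I≈7.045965, D=e−e_prev≈0.459631; u=1/4·1.239519+5/4·7.045965+0·0.459631≈9.117336; next y=-3/10·2.760481+1/2·9.117336≈3.730524
n=10: y≈3.730524, sp=4, e=sp−y≈0.269476; I≈7.315441, D=e−e_prev≈-0.970043; u=1/4·0.269476+5/4·7.315441+0·(-0.970043)≈9.211671; next y=-3/10·3.730524+1/2·9.211671≈3.486678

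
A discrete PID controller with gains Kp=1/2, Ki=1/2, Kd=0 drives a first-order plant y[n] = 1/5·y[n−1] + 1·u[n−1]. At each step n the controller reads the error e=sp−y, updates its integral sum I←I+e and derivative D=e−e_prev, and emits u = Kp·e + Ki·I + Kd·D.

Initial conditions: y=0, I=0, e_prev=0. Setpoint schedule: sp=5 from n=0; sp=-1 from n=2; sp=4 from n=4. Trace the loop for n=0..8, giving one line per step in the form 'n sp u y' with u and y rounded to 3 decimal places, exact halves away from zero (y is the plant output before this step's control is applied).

(exact arithmetic carried between steps; '≈' marks a value shown rounded to 6 d.p. or computed from one; I and e_prev carry over from the previous line; the table rounds u and y to 3 d.p., halves away from zero)
n=0: y=0, sp=5, e=sp−y=5; I=5, D=e−e_prev=5; u=1/2·5+1/2·5+0·5=5; next y=1/5·0+1·5=5
n=1: y=5, sp=5, e=sp−y=0; I=5, D=e−e_prev=-5; u=1/2·0+1/2·5+0·(-5)=2.5; next y=1/5·5+1·2.5=3.5
n=2: y=3.5, sp=-1, e=sp−y=-4.5; I=0.5, D=e−e_prev=-4.5; u=1/2·(-4.5)+1/2·0.5+0·(-4.5)=-2; next y=1/5·3.5+1·(-2)=-1.3
n=3: y=-1.3, sp=-1, e=sp−y=0.3; I=0.8, D=e−e_prev=4.8; u=1/2·0.3+1/2·0.8+0·4.8=0.55; next y=1/5·(-1.3)+1·0.55=0.29
n=4: y=0.29, sp=4, e=sp−y=3.71; I=4.51, D=e−e_prev=3.41; u=1/2·3.71+1/2·4.51+0·3.41=4.11; next y=1/5·0.29+1·4.11=4.168
n=5: y=4.168, sp=4, e=sp−y=-0.168; I=4.342, D=e−e_prev=-3.878; u=1/2·(-0.168)+1/2·4.342+0·(-3.878)=2.087; next y=1/5·4.168+1·2.087=2.9206
n=6: y=2.9206, sp=4, e=sp−y=1.0794; I=5.4214, D=e−e_prev=1.2474; u=1/2·1.0794+1/2·5.4214+0·1.2474=3.2504; next y=1/5·2.9206+1·3.2504=3.83452
n=7: y=3.83452, sp=4, e=sp−y=0.16548; I=5.58688, D=e−e_prev=-0.91392; u=1/2·0.16548+1/2·5.58688+0·(-0.91392)=2.87618; next y=1/5·3.83452+1·2.87618=3.643084
n=8: y=3.643084, sp=4, e=sp−y=0.356916; I=5.943796, D=e−e_prev=0.191436; u=1/2·0.356916+1/2·5.943796+0·0.191436=3.150356; next y=1/5·3.643084+1·3.150356≈3.878973

0 5 5.000 0.000
1 5 2.500 5.000
2 -1 -2.000 3.500
3 -1 0.550 -1.300
4 4 4.110 0.290
5 4 2.087 4.168
6 4 3.250 2.921
7 4 2.876 3.835
8 4 3.150 3.643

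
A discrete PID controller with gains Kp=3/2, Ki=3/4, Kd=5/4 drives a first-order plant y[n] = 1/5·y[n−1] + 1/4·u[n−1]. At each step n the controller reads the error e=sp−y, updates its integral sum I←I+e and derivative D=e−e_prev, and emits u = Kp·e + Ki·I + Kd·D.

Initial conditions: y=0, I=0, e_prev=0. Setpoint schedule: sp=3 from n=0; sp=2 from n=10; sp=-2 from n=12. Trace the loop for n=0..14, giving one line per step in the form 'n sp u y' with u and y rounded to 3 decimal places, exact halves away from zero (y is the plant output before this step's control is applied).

(exact arithmetic carried between steps; '≈' marks a value shown rounded to 6 d.p. or computed from one; I and e_prev carry over from the previous line; the table rounds u and y to 3 d.p., halves away from zero)
n=0: y=0, sp=3, e=sp−y=3; I=3, D=e−e_prev=3; u=3/2·3+3/4·3+5/4·3=10.5; next y=1/5·0+1/4·10.5=2.625
n=1: y=2.625, sp=3, e=sp−y=0.375; I=3.375, D=e−e_prev=-2.625; u=3/2·0.375+3/4·3.375+5/4·(-2.625)=-0.1875; next y=1/5·2.625+1/4·(-0.1875)=0.478125
n=2: y=0.478125, sp=3, e=sp−y=2.521875; I=5.896875, D=e−e_prev=2.146875; u=3/2·2.521875+3/4·5.896875+5/4·2.146875≈10.889063; next y=1/5·0.478125+1/4·10.889063≈2.817891
n=3: y≈2.817891, sp=3, e=sp−y≈0.182109; I≈6.078984, D=e−e_prev≈-2.339766; u=3/2·0.182109+3/4·6.078984+5/4·(-2.339766)≈1.907695; next y=1/5·2.817891+1/4·1.907695≈1.040502
n=4: y≈1.040502, sp=3, e=sp−y≈1.959498; I≈8.038482, D=e−e_prev≈1.777389; u=3/2·1.959498+3/4·8.038482+5/4·1.777389≈11.189845; next y=1/5·1.040502+1/4·11.189845≈3.005562
n=5: y≈3.005562, sp=3, e=sp−y≈-0.005562; I≈8.032921, D=e−e_prev≈-1.965060; u=3/2·(-0.005562)+3/4·8.032921+5/4·(-1.965060)≈3.560024; next y=1/5·3.005562+1/4·3.560024≈1.491118
n=6: y≈1.491118, sp=3, e=sp−y≈1.508882; I≈9.541803, D=e−e_prev≈1.514443; u=3/2·1.508882+3/4·9.541803+5/4·1.514443≈11.312729; next y=1/5·1.491118+1/4·11.312729≈3.126406
n=7: y≈3.126406, sp=3, e=sp−y≈-0.126406; I≈9.415397, D=e−e_prev≈-1.635288; u=3/2·(-0.126406)+3/4·9.415397+5/4·(-1.635288)≈4.827829; next y=1/5·3.126406+1/4·4.827829≈1.832239
n=8: y≈1.832239, sp=3, e=sp−y≈1.167761; I≈10.583158, D=e−e_prev≈1.294167; u=3/2·1.167761+3/4·10.583158+5/4·1.294167≈11.306720; next y=1/5·1.832239+1/4·11.306720≈3.193128
n=9: y≈3.193128, sp=3, e=sp−y≈-0.193128; I≈10.390031, D=e−e_prev≈-1.360889; u=3/2·(-0.193128)+3/4·10.390031+5/4·(-1.360889)≈5.801720; next y=1/5·3.193128+1/4·5.801720≈2.089055
n=10: y≈2.089055, sp=2, e=sp−y≈-0.089055; I≈10.300975, D=e−e_prev≈0.104072; u=3/2·(-0.089055)+3/4·10.300975+5/4·0.104072≈7.722238; next y=1/5·2.089055+1/4·7.722238≈2.348371
n=11: y≈2.348371, sp=2, e=sp−y≈-0.348371; I≈9.952604, D=e−e_prev≈-0.259315; u=3/2·(-0.348371)+3/4·9.952604+5/4·(-0.259315)≈6.617753; next y=1/5·2.348371+1/4·6.617753≈2.124112
n=12: y≈2.124112, sp=-2, e=sp−y≈-4.124112; I≈5.828492, D=e−e_prev≈-3.775742; u=3/2·(-4.124112)+3/4·5.828492+5/4·(-3.775742)≈-6.534477; next y=1/5·2.124112+1/4·(-6.534477)≈-1.208797
n=13: y≈-1.208797, sp=-2, e=sp−y≈-0.791203; I≈5.037289, D=e−e_prev≈3.332909; u=3/2·(-0.791203)+3/4·5.037289+5/4·3.332909≈6.757298; next y=1/5·(-1.208797)+1/4·6.757298≈1.447565
n=14: y≈1.447565, sp=-2, e=sp−y≈-3.447565; I≈1.589723, D=e−e_prev≈-2.656362; u=3/2·(-3.447565)+3/4·1.589723+5/4·(-2.656362)≈-7.299508; next y=1/5·1.447565+1/4·(-7.299508)≈-1.535364

0 3 10.500 0.000
1 3 -0.188 2.625
2 3 10.889 0.478
3 3 1.908 2.818
4 3 11.190 1.041
5 3 3.560 3.006
6 3 11.313 1.491
7 3 4.828 3.126
8 3 11.307 1.832
9 3 5.802 3.193
10 2 7.722 2.089
11 2 6.618 2.348
12 -2 -6.534 2.124
13 -2 6.757 -1.209
14 -2 -7.300 1.448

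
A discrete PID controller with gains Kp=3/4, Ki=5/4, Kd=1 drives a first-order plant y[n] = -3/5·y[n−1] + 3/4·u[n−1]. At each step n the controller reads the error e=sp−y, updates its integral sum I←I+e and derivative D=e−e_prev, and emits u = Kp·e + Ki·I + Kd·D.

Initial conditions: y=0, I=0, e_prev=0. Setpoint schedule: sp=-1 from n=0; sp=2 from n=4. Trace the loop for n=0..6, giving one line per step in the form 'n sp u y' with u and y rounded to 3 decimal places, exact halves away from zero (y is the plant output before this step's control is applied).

(exact arithmetic carried between steps; '≈' marks a value shown rounded to 6 d.p. or computed from one; I and e_prev carry over from the previous line; the table rounds u and y to 3 d.p., halves away from zero)
n=0: y=0, sp=-1, e=sp−y=-1; I=-1, D=e−e_prev=-1; u=3/4·(-1)+5/4·(-1)+1·(-1)=-3; next y=-3/5·0+3/4·(-3)=-2.25
n=1: y=-2.25, sp=-1, e=sp−y=1.25; I=0.25, D=e−e_prev=2.25; u=3/4·1.25+5/4·0.25+1·2.25=3.5; next y=-3/5·(-2.25)+3/4·3.5=3.975
n=2: y=3.975, sp=-1, e=sp−y=-4.975; I=-4.725, D=e−e_prev=-6.225; u=3/4·(-4.975)+5/4·(-4.725)+1·(-6.225)=-15.8625; next y=-3/5·3.975+3/4·(-15.8625)=-14.281875
n=3: y=-14.281875, sp=-1, e=sp−y=13.281875; I=8.556875, D=e−e_prev=18.256875; u=3/4·13.281875+5/4·8.556875+1·18.256875=38.914375; next y=-3/5·(-14.281875)+3/4·38.914375≈37.754906
n=4: y≈37.754906, sp=2, e=sp−y≈-35.754906; I≈-27.198031, D=e−e_prev≈-49.036781; u=3/4·(-35.754906)+5/4·(-27.198031)+1·(-49.036781)≈-109.8505; next y=-3/5·37.754906+3/4·(-109.8505)≈-105.040819
n=5: y≈-105.040819, sp=2, e=sp−y≈107.040819; I≈79.842788, D=e−e_prev≈142.795725; u=3/4·107.040819+5/4·79.842788+1·142.795725≈322.879823; next y=-3/5·(-105.040819)+3/4·322.879823≈305.184359
n=6: y≈305.184359, sp=2, e=sp−y≈-303.184359; I≈-223.341571, D=e−e_prev≈-410.225178; u=3/4·(-303.184359)+5/4·(-223.341571)+1·(-410.225178)≈-916.790411; next y=-3/5·305.184359+3/4·(-916.790411)≈-870.703423

0 -1 -3.000 0.000
1 -1 3.500 -2.250
2 -1 -15.863 3.975
3 -1 38.914 -14.282
4 2 -109.851 37.755
5 2 322.880 -105.041
6 2 -916.790 305.184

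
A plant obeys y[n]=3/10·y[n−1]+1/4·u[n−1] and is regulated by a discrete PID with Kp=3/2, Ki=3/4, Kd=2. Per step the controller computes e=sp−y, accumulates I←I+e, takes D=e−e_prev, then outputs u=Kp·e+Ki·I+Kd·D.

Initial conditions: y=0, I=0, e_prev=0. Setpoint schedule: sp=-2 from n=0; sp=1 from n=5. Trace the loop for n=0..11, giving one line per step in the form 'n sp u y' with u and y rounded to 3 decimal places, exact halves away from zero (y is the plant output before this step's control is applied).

0 -2 -8.500 0.000
1 -2 3.031 -2.125
2 -2 -10.668 0.120
3 -2 3.925 -2.631
4 -2 -13.101 0.192
5 1 18.142 -3.218
6 1 -20.363 3.570
7 1 23.542 -4.020
8 1 -24.844 4.680
9 1 30.113 -4.807
10 1 -30.802 6.086
11 1 38.003 -5.875

(exact arithmetic carried between steps; '≈' marks a value shown rounded to 6 d.p. or computed from one; I and e_prev carry over from the previous line; the table rounds u and y to 3 d.p., halves away from zero)
n=0: y=0, sp=-2, e=sp−y=-2; I=-2, D=e−e_prev=-2; u=3/2·(-2)+3/4·(-2)+2·(-2)=-8.5; next y=3/10·0+1/4·(-8.5)=-2.125
n=1: y=-2.125, sp=-2, e=sp−y=0.125; I=-1.875, D=e−e_prev=2.125; u=3/2·0.125+3/4·(-1.875)+2·2.125=3.03125; next y=3/10·(-2.125)+1/4·3.03125≈0.120313
n=2: y≈0.120313, sp=-2, e=sp−y≈-2.120313; I≈-3.995313, D=e−e_prev≈-2.245313; u=3/2·(-2.120313)+3/4·(-3.995313)+2·(-2.245313)≈-10.667578; next y=3/10·0.120313+1/4·(-10.667578)≈-2.630801
n=3: y≈-2.630801, sp=-2, e=sp−y≈0.630801; I≈-3.364512, D=e−e_prev≈2.751113; u=3/2·0.630801+3/4·(-3.364512)+2·2.751113≈3.925044; next y=3/10·(-2.630801)+1/4·3.925044≈0.192021
n=4: y≈0.192021, sp=-2, e=sp−y≈-2.192021; I≈-5.556532, D=e−e_prev≈-2.822822; u=3/2·(-2.192021)+3/4·(-5.556532)+2·(-2.822822)≈-13.101074; next y=3/10·0.192021+1/4·(-13.101074)≈-3.217662
n=5: y≈-3.217662, sp=1, e=sp−y≈4.217662; I≈-1.338870, D=e−e_prev≈6.409683; u=3/2·4.217662+3/4·(-1.338870)+2·6.409683≈18.141706; next y=3/10·(-3.217662)+1/4·18.141706≈3.570128
n=6: y≈3.570128, sp=1, e=sp−y≈-2.570128; I≈-3.908998, D=e−e_prev≈-6.787790; u=3/2·(-2.570128)+3/4·(-3.908998)+2·(-6.787790)≈-20.362521; next y=3/10·3.570128+1/4·(-20.362521)≈-4.019592
n=7: y≈-4.019592, sp=1, e=sp−y≈5.019592; I≈1.110594, D=e−e_prev≈7.589720; u=3/2·5.019592+3/4·1.110594+2·7.589720≈23.541772; next y=3/10·(-4.019592)+1/4·23.541772≈4.679566
n=8: y≈4.679566, sp=1, e=sp−y≈-3.679566; I≈-2.568972, D=e−e_prev≈-8.699157; u=3/2·(-3.679566)+3/4·(-2.568972)+2·(-8.699157)≈-24.844392; next y=3/10·4.679566+1/4·(-24.844392)≈-4.807228
n=9: y≈-4.807228, sp=1, e=sp−y≈5.807228; I≈3.238256, D=e−e_prev≈9.486794; u=3/2·5.807228+3/4·3.238256+2·9.486794≈30.113123; next y=3/10·(-4.807228)+1/4·30.113123≈6.086112
n=10: y≈6.086112, sp=1, e=sp−y≈-5.086112; I≈-1.847856, D=e−e_prev≈-10.893340; u=3/2·(-5.086112)+3/4·(-1.847856)+2·(-10.893340)≈-30.801741; next y=3/10·6.086112+1/4·(-30.801741)≈-5.874602
n=11: y≈-5.874602, sp=1, e=sp−y≈6.874602; I≈5.026746, D=e−e_prev≈11.960714; u=3/2·6.874602+3/4·5.026746+2·11.960714≈38.003389; next y=3/10·(-5.874602)+1/4·38.003389≈7.738467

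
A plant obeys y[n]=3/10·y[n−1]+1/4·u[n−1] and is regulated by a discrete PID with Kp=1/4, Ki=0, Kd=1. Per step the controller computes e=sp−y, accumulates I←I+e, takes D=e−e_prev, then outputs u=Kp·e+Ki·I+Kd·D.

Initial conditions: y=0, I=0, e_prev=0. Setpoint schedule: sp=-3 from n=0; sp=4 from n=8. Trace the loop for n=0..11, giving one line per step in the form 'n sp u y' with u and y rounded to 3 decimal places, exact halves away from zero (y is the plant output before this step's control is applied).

0 -3 -3.750 0.000
1 -3 0.422 -0.938
2 -3 -1.468 -0.176
3 -3 -0.401 -0.420
4 -3 -0.887 -0.226
5 -3 -0.614 -0.290
6 -3 -0.739 -0.240
7 -3 -0.669 -0.257
8 4 8.049 -0.244
9 4 -1.668 1.939
10 4 2.733 0.165
11 4 0.249 0.733

(exact arithmetic carried between steps; '≈' marks a value shown rounded to 6 d.p. or computed from one; I and e_prev carry over from the previous line; the table rounds u and y to 3 d.p., halves away from zero)
n=0: y=0, sp=-3, e=sp−y=-3; I=-3, D=e−e_prev=-3; u=1/4·(-3)+0·(-3)+1·(-3)=-3.75; next y=3/10·0+1/4·(-3.75)=-0.9375
n=1: y=-0.9375, sp=-3, e=sp−y=-2.0625; I=-5.0625, D=e−e_prev=0.9375; u=1/4·(-2.0625)+0·(-5.0625)+1·0.9375=0.421875; next y=3/10·(-0.9375)+1/4·0.421875≈-0.175781
n=2: y≈-0.175781, sp=-3, e=sp−y≈-2.824219; I≈-7.886719, D=e−e_prev≈-0.761719; u=1/4·(-2.824219)+0·(-7.886719)+1·(-0.761719)≈-1.467773; next y=3/10·(-0.175781)+1/4·(-1.467773)≈-0.419678
n=3: y≈-0.419678, sp=-3, e=sp−y≈-2.580322; I≈-10.467041, D=e−e_prev≈0.243896; u=1/4·(-2.580322)+0·(-10.467041)+1·0.243896≈-0.401184; next y=3/10·(-0.419678)+1/4·(-0.401184)≈-0.226199
n=4: y≈-0.226199, sp=-3, e=sp−y≈-2.773801; I≈-13.240842, D=e−e_prev≈-0.193478; u=1/4·(-2.773801)+0·(-13.240842)+1·(-0.193478)≈-0.886929; next y=3/10·(-0.226199)+1/4·(-0.886929)≈-0.289592
n=5: y≈-0.289592, sp=-3, e=sp−y≈-2.710408; I≈-15.951250, D=e−e_prev≈0.063393; u=1/4·(-2.710408)+0·(-15.951250)+1·0.063393≈-0.614209; next y=3/10·(-0.289592)+1/4·(-0.614209)≈-0.240430
n=6: y≈-0.240430, sp=-3, e=sp−y≈-2.759570; I≈-18.710820, D=e−e_prev≈-0.049162; u=1/4·(-2.759570)+0·(-18.710820)+1·(-0.049162)≈-0.739055; next y=3/10·(-0.240430)+1/4·(-0.739055)≈-0.256893
n=7: y≈-0.256893, sp=-3, e=sp−y≈-2.743107; I≈-21.453927, D=e−e_prev≈0.016463; u=1/4·(-2.743107)+0·(-21.453927)+1·0.016463≈-0.669314; next y=3/10·(-0.256893)+1/4·(-0.669314)≈-0.244396
n=8: y≈-0.244396, sp=4, e=sp−y≈4.244396; I≈-17.209531, D=e−e_prev≈6.987504; u=1/4·4.244396+0·(-17.209531)+1·6.987504≈8.048603; next y=3/10·(-0.244396)+1/4·8.048603≈1.938832
n=9: y≈1.938832, sp=4, e=sp−y≈2.061168; I≈-15.148363, D=e−e_prev≈-2.183228; u=1/4·2.061168+0·(-15.148363)+1·(-2.183228)≈-1.667936; next y=3/10·1.938832+1/4·(-1.667936)≈0.164666
n=10: y≈0.164666, sp=4, e=sp−y≈3.835334; I≈-11.313028, D=e−e_prev≈1.774166; u=1/4·3.835334+0·(-11.313028)+1·1.774166≈2.733000; next y=3/10·0.164666+1/4·2.733000≈0.732650
n=11: y≈0.732650, sp=4, e=sp−y≈3.267350; I≈-8.045678, D=e−e_prev≈-0.567984; u=1/4·3.267350+0·(-8.045678)+1·(-0.567984)≈0.248853; next y=3/10·0.732650+1/4·0.248853≈0.282008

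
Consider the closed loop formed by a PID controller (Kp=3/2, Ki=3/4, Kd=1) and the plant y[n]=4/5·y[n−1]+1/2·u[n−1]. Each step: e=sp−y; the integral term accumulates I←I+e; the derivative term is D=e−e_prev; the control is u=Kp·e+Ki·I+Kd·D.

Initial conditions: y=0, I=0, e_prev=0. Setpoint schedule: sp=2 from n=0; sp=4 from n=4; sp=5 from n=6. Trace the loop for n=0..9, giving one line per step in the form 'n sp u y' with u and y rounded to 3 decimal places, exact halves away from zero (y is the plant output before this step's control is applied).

(exact arithmetic carried between steps; '≈' marks a value shown rounded to 6 d.p. or computed from one; I and e_prev carry over from the previous line; the table rounds u and y to 3 d.p., halves away from zero)
n=0: y=0, sp=2, e=sp−y=2; I=2, D=e−e_prev=2; u=3/2·2+3/4·2+1·2=6.5; next y=4/5·0+1/2·6.5=3.25
n=1: y=3.25, sp=2, e=sp−y=-1.25; I=0.75, D=e−e_prev=-3.25; u=3/2·(-1.25)+3/4·0.75+1·(-3.25)=-4.5625; next y=4/5·3.25+1/2·(-4.5625)=0.31875
n=2: y=0.31875, sp=2, e=sp−y=1.68125; I=2.43125, D=e−e_prev=2.93125; u=3/2·1.68125+3/4·2.43125+1·2.93125≈7.276563; next y=4/5·0.31875+1/2·7.276563≈3.893281
n=3: y≈3.893281, sp=2, e=sp−y≈-1.893281; I≈0.537969, D=e−e_prev≈-3.574531; u=3/2·(-1.893281)+3/4·0.537969+1·(-3.574531)≈-6.010977; next y=4/5·3.893281+1/2·(-6.010977)≈0.109137
n=4: y≈0.109137, sp=4, e=sp−y≈3.890863; I≈4.428832, D=e−e_prev≈5.784145; u=3/2·3.890863+3/4·4.428832+1·5.784145≈14.942063; next y=4/5·0.109137+1/2·14.942063≈7.558341
n=5: y≈7.558341, sp=4, e=sp−y≈-3.558341; I≈0.870491, D=e−e_prev≈-7.449204; u=3/2·(-3.558341)+3/4·0.870491+1·(-7.449204)≈-12.133848; next y=4/5·7.558341+1/2·(-12.133848)≈-0.020251
n=6: y≈-0.020251, sp=5, e=sp−y≈5.020251; I≈5.890742, D=e−e_prev≈8.578592; u=3/2·5.020251+3/4·5.890742+1·8.578592≈20.527025; next y=4/5·(-0.020251)+1/2·20.527025≈10.247312
n=7: y≈10.247312, sp=5, e=sp−y≈-5.247312; I≈0.643430, D=e−e_prev≈-10.267563; u=3/2·(-5.247312)+3/4·0.643430+1·(-10.267563)≈-17.655958; next y=4/5·10.247312+1/2·(-17.655958)≈-0.630129
n=8: y≈-0.630129, sp=5, e=sp−y≈5.630129; I≈6.273560, D=e−e_prev≈10.877441; u=3/2·5.630129+3/4·6.273560+1·10.877441≈24.027805; next y=4/5·(-0.630129)+1/2·24.027805≈11.509799
n=9: y≈11.509799, sp=5, e=sp−y≈-6.509799; I≈-0.236239, D=e−e_prev≈-12.139929; u=3/2·(-6.509799)+3/4·(-0.236239)+1·(-12.139929)≈-22.081807; next y=4/5·11.509799+1/2·(-22.081807)≈-1.833064

0 2 6.500 0.000
1 2 -4.563 3.250
2 2 7.277 0.319
3 2 -6.011 3.893
4 4 14.942 0.109
5 4 -12.134 7.558
6 5 20.527 -0.020
7 5 -17.656 10.247
8 5 24.028 -0.630
9 5 -22.082 11.510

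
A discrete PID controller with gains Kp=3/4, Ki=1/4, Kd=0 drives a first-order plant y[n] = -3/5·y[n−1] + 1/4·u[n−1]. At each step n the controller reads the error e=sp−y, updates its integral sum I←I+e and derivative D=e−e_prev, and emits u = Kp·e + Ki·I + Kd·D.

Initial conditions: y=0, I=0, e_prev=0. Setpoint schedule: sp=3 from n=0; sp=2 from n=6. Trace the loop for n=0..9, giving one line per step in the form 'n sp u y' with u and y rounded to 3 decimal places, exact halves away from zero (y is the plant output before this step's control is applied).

0 3 3.000 0.000
1 3 3.000 0.750
2 3 4.013 0.300
3 3 4.164 0.823
4 3 4.985 0.547
5 3 5.227 0.918
6 2 4.909 0.756
7 2 5.203 0.774
8 2 5.447 0.836
9 2 5.714 0.860

(exact arithmetic carried between steps; '≈' marks a value shown rounded to 6 d.p. or computed from one; I and e_prev carry over from the previous line; the table rounds u and y to 3 d.p., halves away from zero)
n=0: y=0, sp=3, e=sp−y=3; I=3, D=e−e_prev=3; u=3/4·3+1/4·3+0·3=3; next y=-3/5·0+1/4·3=0.75
n=1: y=0.75, sp=3, e=sp−y=2.25; I=5.25, D=e−e_prev=-0.75; u=3/4·2.25+1/4·5.25+0·(-0.75)=3; next y=-3/5·0.75+1/4·3=0.3
n=2: y=0.3, sp=3, e=sp−y=2.7; I=7.95, D=e−e_prev=0.45; u=3/4·2.7+1/4·7.95+0·0.45=4.0125; next y=-3/5·0.3+1/4·4.0125=0.823125
n=3: y=0.823125, sp=3, e=sp−y=2.176875; I=10.126875, D=e−e_prev=-0.523125; u=3/4·2.176875+1/4·10.126875+0·(-0.523125)=4.164375; next y=-3/5·0.823125+1/4·4.164375≈0.547219
n=4: y≈0.547219, sp=3, e=sp−y≈2.452781; I≈12.579656, D=e−e_prev≈0.275906; u=3/4·2.452781+1/4·12.579656+0·0.275906≈4.9845; next y=-3/5·0.547219+1/4·4.9845≈0.917794
n=5: y≈0.917794, sp=3, e=sp−y≈2.082206; I≈14.661863, D=e−e_prev≈-0.370575; u=3/4·2.082206+1/4·14.661863+0·(-0.370575)≈5.227120; next y=-3/5·0.917794+1/4·5.227120≈0.756104
n=6: y≈0.756104, sp=2, e=sp−y≈1.243896; I≈15.905759, D=e−e_prev≈-0.838310; u=3/4·1.243896+1/4·15.905759+0·(-0.838310)≈4.909362; next y=-3/5·0.756104+1/4·4.909362≈0.773678
n=7: y≈0.773678, sp=2, e=sp−y≈1.226322; I≈17.132081, D=e−e_prev≈-0.017574; u=3/4·1.226322+1/4·17.132081+0·(-0.017574)≈5.202762; next y=-3/5·0.773678+1/4·5.202762≈0.836483
n=8: y≈0.836483, sp=2, e=sp−y≈1.163517; I≈18.295597, D=e−e_prev≈-0.062805; u=3/4·1.163517+1/4·18.295597+0·(-0.062805)≈5.446537; next y=-3/5·0.836483+1/4·5.446537≈0.859744
n=9: y≈0.859744, sp=2, e=sp−y≈1.140256; I≈19.435853, D=e−e_prev≈-0.023261; u=3/4·1.140256+1/4·19.435853+0·(-0.023261)≈5.714155; next y=-3/5·0.859744+1/4·5.714155≈0.912692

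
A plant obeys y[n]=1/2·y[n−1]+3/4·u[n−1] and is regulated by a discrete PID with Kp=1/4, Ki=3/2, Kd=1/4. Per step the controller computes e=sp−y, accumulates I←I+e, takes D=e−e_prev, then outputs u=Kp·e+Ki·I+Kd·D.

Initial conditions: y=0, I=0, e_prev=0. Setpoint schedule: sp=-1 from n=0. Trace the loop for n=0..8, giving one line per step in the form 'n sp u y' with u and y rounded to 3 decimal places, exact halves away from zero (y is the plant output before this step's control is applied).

0 -1 -2.000 0.000
1 -1 -0.250 -1.500
2 -1 -1.000 -0.938
3 -1 -0.391 -1.219
4 -1 -0.766 -0.902
5 -1 -0.587 -1.025
6 -1 -0.725 -0.953
7 -1 -0.643 -1.020
8 -1 -0.685 -0.992

(exact arithmetic carried between steps; '≈' marks a value shown rounded to 6 d.p. or computed from one; I and e_prev carry over from the previous line; the table rounds u and y to 3 d.p., halves away from zero)
n=0: y=0, sp=-1, e=sp−y=-1; I=-1, D=e−e_prev=-1; u=1/4·(-1)+3/2·(-1)+1/4·(-1)=-2; next y=1/2·0+3/4·(-2)=-1.5
n=1: y=-1.5, sp=-1, e=sp−y=0.5; I=-0.5, D=e−e_prev=1.5; u=1/4·0.5+3/2·(-0.5)+1/4·1.5=-0.25; next y=1/2·(-1.5)+3/4·(-0.25)=-0.9375
n=2: y=-0.9375, sp=-1, e=sp−y=-0.0625; I=-0.5625, D=e−e_prev=-0.5625; u=1/4·(-0.0625)+3/2·(-0.5625)+1/4·(-0.5625)=-1; next y=1/2·(-0.9375)+3/4·(-1)=-1.21875
n=3: y=-1.21875, sp=-1, e=sp−y=0.21875; I=-0.34375, D=e−e_prev=0.28125; u=1/4·0.21875+3/2·(-0.34375)+1/4·0.28125=-0.390625; next y=1/2·(-1.21875)+3/4·(-0.390625)≈-0.902344
n=4: y≈-0.902344, sp=-1, e=sp−y≈-0.097656; I≈-0.441406, D=e−e_prev≈-0.316406; u=1/4·(-0.097656)+3/2·(-0.441406)+1/4·(-0.316406)≈-0.765625; next y=1/2·(-0.902344)+3/4·(-0.765625)≈-1.025391
n=5: y≈-1.025391, sp=-1, e=sp−y≈0.025391; I≈-0.416016, D=e−e_prev≈0.123047; u=1/4·0.025391+3/2·(-0.416016)+1/4·0.123047≈-0.586914; next y=1/2·(-1.025391)+3/4·(-0.586914)≈-0.952881
n=6: y≈-0.952881, sp=-1, e=sp−y≈-0.047119; I≈-0.463135, D=e−e_prev≈-0.072510; u=1/4·(-0.047119)+3/2·(-0.463135)+1/4·(-0.072510)≈-0.724609; next y=1/2·(-0.952881)+3/4·(-0.724609)≈-1.019897
n=7: y≈-1.019897, sp=-1, e=sp−y≈0.019897; I≈-0.443237, D=e−e_prev≈0.067017; u=1/4·0.019897+3/2·(-0.443237)+1/4·0.067017≈-0.643127; next y=1/2·(-1.019897)+3/4·(-0.643127)≈-0.992294
n=8: y≈-0.992294, sp=-1, e=sp−y≈-0.007706; I≈-0.450943, D=e−e_prev≈-0.027603; u=1/4·(-0.007706)+3/2·(-0.450943)+1/4·(-0.027603)≈-0.685242; next y=1/2·(-0.992294)+3/4·(-0.685242)≈-1.010078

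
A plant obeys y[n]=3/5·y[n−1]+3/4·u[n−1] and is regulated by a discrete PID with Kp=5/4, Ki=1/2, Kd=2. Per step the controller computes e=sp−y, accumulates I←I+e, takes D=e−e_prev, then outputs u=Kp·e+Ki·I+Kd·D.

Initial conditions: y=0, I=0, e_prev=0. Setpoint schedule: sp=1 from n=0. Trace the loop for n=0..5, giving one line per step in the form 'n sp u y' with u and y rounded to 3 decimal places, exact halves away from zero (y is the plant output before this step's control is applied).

0 1 3.750 0.000
1 1 -8.297 2.813
2 1 23.976 -4.535
3 1 -62.186 15.261
4 1 168.065 -37.483
5 1 -447.088 103.558

(exact arithmetic carried between steps; '≈' marks a value shown rounded to 6 d.p. or computed from one; I and e_prev carry over from the previous line; the table rounds u and y to 3 d.p., halves away from zero)
n=0: y=0, sp=1, e=sp−y=1; I=1, D=e−e_prev=1; u=5/4·1+1/2·1+2·1=3.75; next y=3/5·0+3/4·3.75=2.8125
n=1: y=2.8125, sp=1, e=sp−y=-1.8125; I=-0.8125, D=e−e_prev=-2.8125; u=5/4·(-1.8125)+1/2·(-0.8125)+2·(-2.8125)=-8.296875; next y=3/5·2.8125+3/4·(-8.296875)≈-4.535156
n=2: y≈-4.535156, sp=1, e=sp−y≈5.535156; I≈4.722656, D=e−e_prev≈7.347656; u=5/4·5.535156+1/2·4.722656+2·7.347656≈23.975586; next y=3/5·(-4.535156)+3/4·23.975586≈15.260596
n=3: y≈15.260596, sp=1, e=sp−y≈-14.260596; I≈-9.537939, D=e−e_prev≈-19.795752; u=5/4·(-14.260596)+1/2·(-9.537939)+2·(-19.795752)≈-62.186218; next y=3/5·15.260596+3/4·(-62.186218)≈-37.483306
n=4: y≈-37.483306, sp=1, e=sp−y≈38.483306; I≈28.945367, D=e−e_prev≈52.743902; u=5/4·38.483306+1/2·28.945367+2·52.743902≈168.064620; next y=3/5·(-37.483306)+3/4·168.064620≈103.558481
n=5: y≈103.558481, sp=1, e=sp−y≈-102.558481; I≈-73.613115, D=e−e_prev≈-141.041788; u=5/4·(-102.558481)+1/2·(-73.613115)+2·(-141.041788)≈-447.088234; next y=3/5·103.558481+3/4·(-447.088234)≈-273.181087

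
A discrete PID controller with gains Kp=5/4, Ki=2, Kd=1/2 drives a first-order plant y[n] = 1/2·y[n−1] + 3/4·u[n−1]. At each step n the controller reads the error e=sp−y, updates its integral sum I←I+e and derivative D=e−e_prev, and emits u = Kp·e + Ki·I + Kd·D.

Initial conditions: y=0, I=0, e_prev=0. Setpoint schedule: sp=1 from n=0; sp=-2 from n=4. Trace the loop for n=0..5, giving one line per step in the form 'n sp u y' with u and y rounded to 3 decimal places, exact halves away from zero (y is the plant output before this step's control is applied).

0 1 3.750 0.000
1 1 -5.297 2.813
2 1 12.655 -2.566
3 1 -23.306 8.208
4 -2 37.354 -13.376
5 -2 -79.324 21.328

(exact arithmetic carried between steps; '≈' marks a value shown rounded to 6 d.p. or computed from one; I and e_prev carry over from the previous line; the table rounds u and y to 3 d.p., halves away from zero)
n=0: y=0, sp=1, e=sp−y=1; I=1, D=e−e_prev=1; u=5/4·1+2·1+1/2·1=3.75; next y=1/2·0+3/4·3.75=2.8125
n=1: y=2.8125, sp=1, e=sp−y=-1.8125; I=-0.8125, D=e−e_prev=-2.8125; u=5/4·(-1.8125)+2·(-0.8125)+1/2·(-2.8125)=-5.296875; next y=1/2·2.8125+3/4·(-5.296875)≈-2.566406
n=2: y≈-2.566406, sp=1, e=sp−y≈3.566406; I≈2.753906, D=e−e_prev≈5.378906; u=5/4·3.566406+2·2.753906+1/2·5.378906≈12.655273; next y=1/2·(-2.566406)+3/4·12.655273≈8.208252
n=3: y≈8.208252, sp=1, e=sp−y≈-7.208252; I≈-4.454346, D=e−e_prev≈-10.774658; u=5/4·(-7.208252)+2·(-4.454346)+1/2·(-10.774658)≈-23.306335; next y=1/2·8.208252+3/4·(-23.306335)≈-13.375626
n=4: y≈-13.375626, sp=-2, e=sp−y≈11.375626; I≈6.921280, D=e−e_prev≈18.583878; u=5/4·11.375626+2·6.921280+1/2·18.583878≈37.354031; next y=1/2·(-13.375626)+3/4·37.354031≈21.327710
n=5: y≈21.327710, sp=-2, e=sp−y≈-23.327710; I≈-16.406430, D=e−e_prev≈-34.703336; u=5/4·(-23.327710)+2·(-16.406430)+1/2·(-34.703336)≈-79.324166; next y=1/2·21.327710+3/4·(-79.324166)≈-48.829269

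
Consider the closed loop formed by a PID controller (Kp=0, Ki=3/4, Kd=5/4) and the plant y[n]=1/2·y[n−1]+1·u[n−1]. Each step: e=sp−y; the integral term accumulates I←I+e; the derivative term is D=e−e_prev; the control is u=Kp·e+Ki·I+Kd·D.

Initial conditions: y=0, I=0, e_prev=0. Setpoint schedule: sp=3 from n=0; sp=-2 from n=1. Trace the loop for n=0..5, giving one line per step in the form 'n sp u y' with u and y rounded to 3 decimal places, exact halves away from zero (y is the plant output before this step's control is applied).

(exact arithmetic carried between steps; '≈' marks a value shown rounded to 6 d.p. or computed from one; I and e_prev carry over from the previous line; the table rounds u and y to 3 d.p., halves away from zero)
n=0: y=0, sp=3, e=sp−y=3; I=3, D=e−e_prev=3; u=0·3+3/4·3+5/4·3=6; next y=1/2·0+1·6=6
n=1: y=6, sp=-2, e=sp−y=-8; I=-5, D=e−e_prev=-11; u=0·(-8)+3/4·(-5)+5/4·(-11)=-17.5; next y=1/2·6+1·(-17.5)=-14.5
n=2: y=-14.5, sp=-2, e=sp−y=12.5; I=7.5, D=e−e_prev=20.5; u=0·12.5+3/4·7.5+5/4·20.5=31.25; next y=1/2·(-14.5)+1·31.25=24
n=3: y=24, sp=-2, e=sp−y=-26; I=-18.5, D=e−e_prev=-38.5; u=0·(-26)+3/4·(-18.5)+5/4·(-38.5)=-62; next y=1/2·24+1·(-62)=-50
n=4: y=-50, sp=-2, e=sp−y=48; I=29.5, D=e−e_prev=74; u=0·48+3/4·29.5+5/4·74=114.625; next y=1/2·(-50)+1·114.625=89.625
n=5: y=89.625, sp=-2, e=sp−y=-91.625; I=-62.125, D=e−e_prev=-139.625; u=0·(-91.625)+3/4·(-62.125)+5/4·(-139.625)=-221.125; next y=1/2·89.625+1·(-221.125)=-176.3125

0 3 6.000 0.000
1 -2 -17.500 6.000
2 -2 31.250 -14.500
3 -2 -62.000 24.000
4 -2 114.625 -50.000
5 -2 -221.125 89.625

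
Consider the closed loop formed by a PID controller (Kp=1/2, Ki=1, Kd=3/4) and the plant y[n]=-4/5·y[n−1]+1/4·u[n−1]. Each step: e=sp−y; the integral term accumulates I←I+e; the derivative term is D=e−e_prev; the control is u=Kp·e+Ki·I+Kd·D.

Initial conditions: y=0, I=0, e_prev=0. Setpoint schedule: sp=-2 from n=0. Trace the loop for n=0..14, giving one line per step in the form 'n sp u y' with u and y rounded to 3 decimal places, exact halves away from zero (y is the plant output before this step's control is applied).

(exact arithmetic carried between steps; '≈' marks a value shown rounded to 6 d.p. or computed from one; I and e_prev carry over from the previous line; the table rounds u and y to 3 d.p., halves away from zero)
n=0: y=0, sp=-2, e=sp−y=-2; I=-2, D=e−e_prev=-2; u=1/2·(-2)+1·(-2)+3/4·(-2)=-4.5; next y=-4/5·0+1/4·(-4.5)=-1.125
n=1: y=-1.125, sp=-2, e=sp−y=-0.875; I=-2.875, D=e−e_prev=1.125; u=1/2·(-0.875)+1·(-2.875)+3/4·1.125=-2.46875; next y=-4/5·(-1.125)+1/4·(-2.46875)≈0.282813
n=2: y≈0.282813, sp=-2, e=sp−y≈-2.282813; I≈-5.157813, D=e−e_prev≈-1.407813; u=1/2·(-2.282813)+1·(-5.157813)+3/4·(-1.407813)≈-7.355078; next y=-4/5·0.282813+1/4·(-7.355078)≈-2.065020
n=3: y≈-2.065020, sp=-2, e=sp−y≈0.065020; I≈-5.092793, D=e−e_prev≈2.347832; u=1/2·0.065020+1·(-5.092793)+3/4·2.347832≈-3.299409; next y=-4/5·(-2.065020)+1/4·(-3.299409)≈0.827163
n=4: y≈0.827163, sp=-2, e=sp−y≈-2.827163; I≈-7.919956, D=e−e_prev≈-2.892183; u=1/2·(-2.827163)+1·(-7.919956)+3/4·(-2.892183)≈-11.502675; next y=-4/5·0.827163+1/4·(-11.502675)≈-3.537399
n=5: y≈-3.537399, sp=-2, e=sp−y≈1.537399; I≈-6.382557, D=e−e_prev≈4.364563; u=1/2·1.537399+1·(-6.382557)+3/4·4.364563≈-2.340435; next y=-4/5·(-3.537399)+1/4·(-2.340435)≈2.244811
n=6: y≈2.244811, sp=-2, e=sp−y≈-4.244811; I≈-10.627368, D=e−e_prev≈-5.782210; u=1/2·(-4.244811)+1·(-10.627368)+3/4·(-5.782210)≈-17.086431; next y=-4/5·2.244811+1/4·(-17.086431)≈-6.067456
n=7: y≈-6.067456, sp=-2, e=sp−y≈4.067456; I≈-6.559911, D=e−e_prev≈8.312267; u=1/2·4.067456+1·(-6.559911)+3/4·8.312267≈1.708017; next y=-4/5·(-6.067456)+1/4·1.708017≈5.280969
n=8: y≈5.280969, sp=-2, e=sp−y≈-7.280969; I≈-13.840881, D=e−e_prev≈-11.348426; u=1/2·(-7.280969)+1·(-13.840881)+3/4·(-11.348426)≈-25.992685; next y=-4/5·5.280969+1/4·(-25.992685)≈-10.722947
n=9: y≈-10.722947, sp=-2, e=sp−y≈8.722947; I≈-5.117934, D=e−e_prev≈16.003916; u=1/2·8.722947+1·(-5.117934)+3/4·16.003916≈11.246476; next y=-4/5·(-10.722947)+1/4·11.246476≈11.389976
n=10: y≈11.389976, sp=-2, e=sp−y≈-13.389976; I≈-18.507910, D=e−e_prev≈-22.112923; u=1/2·(-13.389976)+1·(-18.507910)+3/4·(-22.112923)≈-41.787591; next y=-4/5·11.389976+1/4·(-41.787591)≈-19.558879
n=11: y≈-19.558879, sp=-2, e=sp−y≈17.558879; I≈-0.949032, D=e−e_prev≈30.948855; u=1/2·17.558879+1·(-0.949032)+3/4·30.948855≈31.042049; next y=-4/5·(-19.558879)+1/4·31.042049≈23.407615
n=12: y≈23.407615, sp=-2, e=sp−y≈-25.407615; I≈-26.356647, D=e−e_prev≈-42.966494; u=1/2·(-25.407615)+1·(-26.356647)+3/4·(-42.966494)≈-71.285325; next y=-4/5·23.407615+1/4·(-71.285325)≈-36.547423
n=13: y≈-36.547423, sp=-2, e=sp−y≈34.547423; I≈8.190777, D=e−e_prev≈59.955039; u=1/2·34.547423+1·8.190777+3/4·59.955039≈70.430767; next y=-4/5·(-36.547423)+1/4·70.430767≈46.845631
n=14: y≈46.845631, sp=-2, e=sp−y≈-48.845631; I≈-40.654854, D=e−e_prev≈-83.393054; u=1/2·(-48.845631)+1·(-40.654854)+3/4·(-83.393054)≈-127.622460; next y=-4/5·46.845631+1/4·(-127.622460)≈-69.382120

0 -2 -4.500 0.000
1 -2 -2.469 -1.125
2 -2 -7.355 0.283
3 -2 -3.299 -2.065
4 -2 -11.503 0.827
5 -2 -2.340 -3.537
6 -2 -17.086 2.245
7 -2 1.708 -6.067
8 -2 -25.993 5.281
9 -2 11.246 -10.723
10 -2 -41.788 11.390
11 -2 31.042 -19.559
12 -2 -71.285 23.408
13 -2 70.431 -36.547
14 -2 -127.622 46.846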